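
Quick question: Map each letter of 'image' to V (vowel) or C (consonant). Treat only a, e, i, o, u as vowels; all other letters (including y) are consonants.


Letter mapping: i = V, m = C, a = V, g = C, e = V.

VCVCV


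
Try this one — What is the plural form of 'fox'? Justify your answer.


Apply rule: Add -es (sibilant/fricative ending). 'fox' becomes 'foxes'.

foxes


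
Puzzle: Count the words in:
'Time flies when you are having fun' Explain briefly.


Split into words: Time | flies | when | you | are | having | fun = 7 words.

7


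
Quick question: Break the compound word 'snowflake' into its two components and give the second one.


Split 'snowflake' into 'snow' + 'flake'. The second part is 'flake'.

flake


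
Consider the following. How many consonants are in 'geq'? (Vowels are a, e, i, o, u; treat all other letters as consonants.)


Consonants in 'geq': g, q = 2 consonants.

2


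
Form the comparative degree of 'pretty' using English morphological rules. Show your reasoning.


Apply comparative formation (consonant + y: change y to i, add -er): 'pretty' -> 'prettier'.

prettier


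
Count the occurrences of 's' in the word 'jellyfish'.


Letter 's' in 'jellyfish': found at position(s) 8 = 1 occurrence(s).

1


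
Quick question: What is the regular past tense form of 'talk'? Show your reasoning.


Apply rule: Add -ed. 'talk' becomes 'talked'.

talked


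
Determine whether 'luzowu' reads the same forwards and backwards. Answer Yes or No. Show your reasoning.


Forward: 'luzowu'
Reversed: 'uwozul'
They differ.

No


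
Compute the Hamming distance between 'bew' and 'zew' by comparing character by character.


Alignment:
Position 1: 'b' vs 'z' = DIFFER
Position 2: 'e' vs 'e' = match
Position 3: 'w' vs 'w' = match
Total differences: 1

1


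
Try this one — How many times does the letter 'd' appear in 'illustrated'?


Letter 'd' in 'illustrated': found at position(s) 11 = 1 occurrence(s).

1


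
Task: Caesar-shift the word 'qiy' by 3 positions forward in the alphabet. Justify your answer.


Shift each letter by 3: q -> t, i -> l, y -> b. Result: 'tlb'.

tlb


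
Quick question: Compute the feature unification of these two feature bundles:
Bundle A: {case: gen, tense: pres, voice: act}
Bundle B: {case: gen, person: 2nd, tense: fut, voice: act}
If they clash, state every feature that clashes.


Compare features:
case: A=gen vs B=gen -> unified: gen
person: A=_ vs B=2nd -> unified: 2nd
tense: A=pres vs B=fut -> CLASH
voice: A=act vs B=act -> unified: act
Clash detected on feature 'tense' (pres vs fut); unification fails.

CLASH on 'tense' (pres vs fut)


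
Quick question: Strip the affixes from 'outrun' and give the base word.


Remove prefix 'out' from 'outrun' to get root 'run'.

run


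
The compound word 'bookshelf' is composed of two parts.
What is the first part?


Split 'bookshelf' into 'book' + 'shelf'. The first part is 'book'.

book


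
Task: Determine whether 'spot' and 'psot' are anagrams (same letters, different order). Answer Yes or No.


Sorted letters of 'spot': 'opst'
Sorted letters of 'psot': 'opst'
They match.

Yes


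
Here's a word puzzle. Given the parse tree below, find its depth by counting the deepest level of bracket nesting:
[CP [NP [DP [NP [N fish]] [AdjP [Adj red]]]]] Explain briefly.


Count bracket nesting levels:
'[' at pos 0: depth = 1
'[' at pos 4: depth = 2
'[' at pos 8: depth = 3
'[' at pos 12: depth = 4
'[' at pos 16: depth = 5
'[' at pos 26: depth = 4
'[' at pos 32: depth = 5
Maximum depth reached: 5

5


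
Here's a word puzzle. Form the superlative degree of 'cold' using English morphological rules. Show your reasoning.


Apply superlative formation (add -est): 'cold' -> 'coldest'.

coldest


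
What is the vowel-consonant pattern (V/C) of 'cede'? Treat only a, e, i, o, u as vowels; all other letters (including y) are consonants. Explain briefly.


Letter mapping: c = C, e = V, d = C, e = V.

CVCV


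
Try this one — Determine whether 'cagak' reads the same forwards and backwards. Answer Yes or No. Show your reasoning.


Forward: 'cagak'
Reversed: 'kagac'
They differ.

No


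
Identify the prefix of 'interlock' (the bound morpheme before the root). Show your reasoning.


The word 'interlock' = 'inter' (prefix) + 'lock' (root). The prefix is 'inter'.

inter


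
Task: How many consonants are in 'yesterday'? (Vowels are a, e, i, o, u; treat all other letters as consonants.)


Consonants in 'yesterday': y, s, t, r, d, y = 6 consonants.

6


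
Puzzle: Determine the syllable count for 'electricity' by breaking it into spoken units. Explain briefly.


Break 'electricity' into syllables: e-lec-tric-i-ty -> e | lec | tric | i | ty = 5 syllables

5 syllables


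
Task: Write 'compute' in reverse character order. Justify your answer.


Reverse 'compute' character by character: 'etupmoc'.

etupmoc


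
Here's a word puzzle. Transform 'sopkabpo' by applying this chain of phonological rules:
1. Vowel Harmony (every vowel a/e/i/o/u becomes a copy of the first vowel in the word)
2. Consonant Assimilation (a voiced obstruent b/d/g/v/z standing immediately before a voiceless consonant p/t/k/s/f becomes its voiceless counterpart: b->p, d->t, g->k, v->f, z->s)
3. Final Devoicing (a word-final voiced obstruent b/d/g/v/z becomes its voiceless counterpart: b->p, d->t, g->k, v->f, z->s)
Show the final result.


Starting form: 'sopkabpo'
Rule 1: Vowel Harmony: all vowels become 'o' (matching first vowel). 'sopkabpo' -> 'sopkobpo'
Rule 2: Consonant Assimilation: voiced obstruent before voiceless consonant becomes voiceless ('bp' -> 'pp'). 'sopkobpo' -> 'sopkoppo'
Rule 3: Final Devoicing: the word ends in the vowel 'o', not a consonant. No change.
Final form: 'sopkoppo'

sopkoppo


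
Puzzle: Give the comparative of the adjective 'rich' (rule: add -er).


Apply comparative formation (add -er): 'rich' -> 'richer'.

richer


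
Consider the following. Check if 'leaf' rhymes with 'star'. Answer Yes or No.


Rime (stressed vowel + following sounds) of 'leaf': -eaf = /iːf/
Rime of 'star': -ar = /ɑːr/
/iːf/ and /ɑːr/ are different ending sounds, so the words do not rhyme.

No


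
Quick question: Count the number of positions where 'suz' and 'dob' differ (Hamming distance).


Alignment:
Position 1: 's' vs 'd' = DIFFER
Position 2: 'u' vs 'o' = DIFFER
Position 3: 'z' vs 'b' = DIFFER
Total differences: 3

3


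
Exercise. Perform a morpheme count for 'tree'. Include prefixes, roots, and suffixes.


Decomposition: tree (free morpheme) = 1 morpheme(s)

1 morphemes


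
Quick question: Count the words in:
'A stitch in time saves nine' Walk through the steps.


Split into words: A | stitch | in | time | saves | nine = 6 words.

6


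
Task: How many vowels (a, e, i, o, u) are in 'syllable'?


Vowels in 'syllable': a, e = 2 vowels.

2


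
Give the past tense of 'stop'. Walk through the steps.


Apply rule: Double final consonant and add -ed. 'stop' becomes 'stopped'.

stopped


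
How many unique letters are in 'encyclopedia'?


Unique letters in 'encyclopedia': {a, c, d, e, i, l, n, o, p, y} = 10 distinct letters.

10


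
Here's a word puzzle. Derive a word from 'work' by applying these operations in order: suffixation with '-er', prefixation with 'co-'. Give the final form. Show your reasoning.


Step 1: Add suffix '-er' to 'work' = 'worker'
Step 2: Add prefix 'co-' to 'worker' = 'coworker'

coworker


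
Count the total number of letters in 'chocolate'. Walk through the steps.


Spell out 'chocolate' and number each letter: c(1), h(2), o(3), c(4), o(5), l(6), a(7), t(8), e(9). Total: 9 letters.

9


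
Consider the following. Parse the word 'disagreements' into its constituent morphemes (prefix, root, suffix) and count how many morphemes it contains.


Step 1: Identify prefix: 'dis' (meaning: not/apart)
Step 2: Identify root: 'agree'
Step 3: Identify suffix(es): 'ment, s'
Decomposition: dis- (prefix: not/apart) + agree (root) + -ment (suffix: action/result) + -s (plural)
Total morphemes: 4

4 morphemes (dis- (prefix: not/apart) + agree (root) + -ment (suffix: action/result) + -s (plural))


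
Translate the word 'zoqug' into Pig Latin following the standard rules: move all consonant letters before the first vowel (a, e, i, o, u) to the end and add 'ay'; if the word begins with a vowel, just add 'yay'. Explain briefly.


'zoqug': move consonant cluster 'z' to end and add 'ay': 'oqugzay'.

oqugzay


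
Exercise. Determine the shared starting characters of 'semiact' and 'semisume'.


Compare from the start: 4 characters match: 'semi'. Mismatch at position 5: 'a' vs 's'.

semi


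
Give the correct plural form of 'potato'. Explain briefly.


Apply rule: Add -es (consonant + o). 'potato' becomes 'potatoes'.

potatoes


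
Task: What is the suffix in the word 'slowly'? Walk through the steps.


The word 'slowly' = 'slow' (root) + '-ly' (suffix). The suffix is '-ly'.

ly


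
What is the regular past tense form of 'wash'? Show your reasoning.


Apply rule: Add -ed. 'wash' becomes 'washed'.

washed


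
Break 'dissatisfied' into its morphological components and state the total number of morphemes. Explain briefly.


Step 1: Identify prefix: 'dis' (meaning: not/apart)
Step 2: Identify root: 'satisfy'
Step 3: Identify suffix(es): 'ed'
Decomposition: dis- (prefix: not/apart) + satisfy (root) + -ed (suffix: past)
Total morphemes: 3

3 morphemes (dis- (prefix: not/apart) + satisfy (root) + -ed (suffix: past))


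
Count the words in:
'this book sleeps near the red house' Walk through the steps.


Split into words: this | book | sleeps | near | the | red | house = 7 words.

7


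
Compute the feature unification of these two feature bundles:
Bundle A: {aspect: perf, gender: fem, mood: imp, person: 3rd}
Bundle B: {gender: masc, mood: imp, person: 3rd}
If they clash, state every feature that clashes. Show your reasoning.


Compare features:
aspect: A=perf vs B=_ -> unified: perf
gender: A=fem vs B=masc -> CLASH
mood: A=imp vs B=imp -> unified: imp
person: A=3rd vs B=3rd -> unified: 3rd
Clash detected on feature 'gender' (fem vs masc); unification fails.

CLASH on 'gender' (fem vs masc)


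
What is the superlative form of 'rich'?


Apply superlative formation (add -est): 'rich' -> 'richest'.

richest


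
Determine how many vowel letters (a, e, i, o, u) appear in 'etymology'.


Vowels in 'etymology': e, o, o = 3 vowels.

3


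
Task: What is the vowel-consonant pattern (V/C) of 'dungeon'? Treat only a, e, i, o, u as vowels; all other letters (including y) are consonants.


Letter mapping: d = C, u = V, n = C, g = C, e = V, o = V, n = C.

CVCCVVC


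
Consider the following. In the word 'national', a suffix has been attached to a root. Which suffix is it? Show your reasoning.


The word 'national' = 'nation' (root) + '-al' (suffix). The suffix is '-al'.

al


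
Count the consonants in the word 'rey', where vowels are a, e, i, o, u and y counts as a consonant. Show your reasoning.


Consonants in 'rey': r, y = 2 consonants.

2


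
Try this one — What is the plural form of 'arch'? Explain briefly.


Apply rule: Add -es (sibilant/fricative ending). 'arch' becomes 'arches'.

arches


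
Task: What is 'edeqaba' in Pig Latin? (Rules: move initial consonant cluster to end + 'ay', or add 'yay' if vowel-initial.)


'edeqaba' starts with a vowel, so add 'yay': 'edeqabayay'.

edeqabayay


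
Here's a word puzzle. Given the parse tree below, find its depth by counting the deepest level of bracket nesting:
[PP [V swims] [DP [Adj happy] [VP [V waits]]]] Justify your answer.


Count bracket nesting levels:
'[' at pos 0: depth = 1
'[' at pos 4: depth = 2
'[' at pos 14: depth = 2
'[' at pos 18: depth = 3
'[' at pos 30: depth = 3
'[' at pos 34: depth = 4
Maximum depth reached: 4

4


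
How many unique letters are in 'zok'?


Unique letters in 'zok': {k, o, z} = 3 distinct letters.

3


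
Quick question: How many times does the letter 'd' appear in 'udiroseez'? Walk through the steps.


Letter 'd' in 'udiroseez': found at position(s) 2 = 1 occurrence(s).

1


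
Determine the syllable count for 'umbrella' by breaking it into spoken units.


Break 'umbrella' into syllables: um-brel-la -> um | brel | la = 3 syllables

3 syllables


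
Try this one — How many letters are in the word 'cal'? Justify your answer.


Spell out 'cal' and number each letter: c(1), a(2), l(3). Total: 3 letters.

3


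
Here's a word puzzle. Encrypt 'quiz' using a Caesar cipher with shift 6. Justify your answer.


Shift each letter by 6: q -> w, u -> a, i -> o, z -> f. Result: 'waof'.

waof


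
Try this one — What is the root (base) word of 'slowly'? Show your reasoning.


Remove suffix '-ly' from 'slowly' to get root 'slow'.

slow


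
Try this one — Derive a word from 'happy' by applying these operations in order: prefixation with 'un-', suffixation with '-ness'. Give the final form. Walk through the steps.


Step 1: Add prefix 'un-' to 'happy' = 'unhappy'
Step 2: Add suffix '-ness' to 'unhappy' = 'unhappiness'

unhappiness


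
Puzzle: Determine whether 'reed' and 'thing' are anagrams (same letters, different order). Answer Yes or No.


Sorted letters of 'reed': 'deer'
Sorted letters of 'thing': 'ghint'
They do not match.

No


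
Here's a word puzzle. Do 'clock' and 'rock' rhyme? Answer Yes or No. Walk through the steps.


Rime (stressed vowel + following sounds) of 'clock': -ock = /ɒk/
Rime of 'rock': -ock = /ɒk/
/ɒk/ and /ɒk/ are the same ending sound, so the words rhyme.

Yes


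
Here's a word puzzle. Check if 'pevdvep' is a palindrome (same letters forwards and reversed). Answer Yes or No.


Forward: 'pevdvep'
Reversed: 'pevdvep'
They are identical.

Yes


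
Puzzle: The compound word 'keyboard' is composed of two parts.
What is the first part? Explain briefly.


Split 'keyboard' into 'key' + 'board'. The first part is 'key'.

key


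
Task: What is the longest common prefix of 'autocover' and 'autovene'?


Compare from the start: 4 characters match: 'auto'. Mismatch at position 5: 'c' vs 'v'.

auto


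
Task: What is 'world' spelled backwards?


Reverse 'world' character by character: 'dlrow'.

dlrow


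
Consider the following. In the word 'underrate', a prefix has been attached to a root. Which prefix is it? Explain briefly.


The word 'underrate' = 'under' (prefix) + 'rate' (root). The prefix is 'under'.

under


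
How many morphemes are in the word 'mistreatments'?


Decomposition: mis- (prefix) + treat (root) + -ment (suffix) + -s (plural) = 4 morpheme(s)

4 morphemes


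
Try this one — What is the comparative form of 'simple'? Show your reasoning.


Apply comparative formation (ends in e: add -r): 'simple' -> 'simpler'.

simpler


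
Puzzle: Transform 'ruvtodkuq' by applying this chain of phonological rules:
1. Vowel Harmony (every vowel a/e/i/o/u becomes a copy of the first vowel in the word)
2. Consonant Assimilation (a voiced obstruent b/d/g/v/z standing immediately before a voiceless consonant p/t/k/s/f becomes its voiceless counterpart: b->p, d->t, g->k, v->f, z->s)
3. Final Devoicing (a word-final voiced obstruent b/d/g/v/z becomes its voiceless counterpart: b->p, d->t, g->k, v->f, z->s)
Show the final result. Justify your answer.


Starting form: 'ruvtodkuq'
Rule 1: Vowel Harmony: all vowels become 'u' (matching first vowel). 'ruvtodkuq' -> 'ruvtudkuq'
Rule 2: Consonant Assimilation: voiced obstruent before voiceless consonant becomes voiceless ('vt' -> 'ft', 'dk' -> 'tk'). 'ruvtudkuq' -> 'ruftutkuq'
Rule 3: Final Devoicing: final consonant 'q' is not one of the voiced obstruents b/d/g/v/z. No change.
Final form: 'ruftutkuq'

ruftutkuq


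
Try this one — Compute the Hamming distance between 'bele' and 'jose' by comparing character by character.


Alignment:
Position 1: 'b' vs 'j' = DIFFER
Position 2: 'e' vs 'o' = DIFFER
Position 3: 'l' vs 's' = DIFFER
Position 4: 'e' vs 'e' = match
Total differences: 3

3


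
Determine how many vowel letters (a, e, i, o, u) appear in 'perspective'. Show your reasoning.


Vowels in 'perspective': e, e, i, e = 4 vowels.

4


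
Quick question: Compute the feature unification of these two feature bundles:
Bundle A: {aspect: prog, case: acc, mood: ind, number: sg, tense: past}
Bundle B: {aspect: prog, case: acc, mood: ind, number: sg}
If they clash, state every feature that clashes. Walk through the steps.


Compare features:
aspect: A=prog vs B=prog -> unified: prog
case: A=acc vs B=acc -> unified: acc
mood: A=ind vs B=ind -> unified: ind
number: A=sg vs B=sg -> unified: sg
tense: A=past vs B=_ -> unified: past
No clashes found.

Unified: {aspect: prog, case: acc, mood: ind, number: sg, tense: past}


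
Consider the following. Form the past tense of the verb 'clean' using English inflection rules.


Apply rule: Add -ed. 'clean' becomes 'cleaned'.

cleaned


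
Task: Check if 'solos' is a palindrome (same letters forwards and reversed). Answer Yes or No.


Forward: 'solos'
Reversed: 'solos'
They are identical.

Yes


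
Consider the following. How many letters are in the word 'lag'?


Spell out 'lag' and number each letter: l(1), a(2), g(3). Total: 3 letters.

3


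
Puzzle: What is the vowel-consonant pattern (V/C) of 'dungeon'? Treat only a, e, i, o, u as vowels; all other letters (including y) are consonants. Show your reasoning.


Letter mapping: d = C, u = V, n = C, g = C, e = V, o = V, n = C.

CVCCVVC


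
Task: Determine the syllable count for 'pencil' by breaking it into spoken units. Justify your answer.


Break 'pencil' into syllables: pen-cil -> pen | cil = 2 syllables

2 syllables


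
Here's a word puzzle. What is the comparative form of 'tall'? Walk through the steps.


Apply comparative formation (add -er): 'tall' -> 'taller'.

taller


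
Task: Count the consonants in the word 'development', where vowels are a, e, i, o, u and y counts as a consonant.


Consonants in 'development': d, v, l, p, m, n, t = 7 consonants.

7


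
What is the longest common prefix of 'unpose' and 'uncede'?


Compare from the start: 2 characters match: 'un'. Mismatch at position 3: 'p' vs 'c'.

un


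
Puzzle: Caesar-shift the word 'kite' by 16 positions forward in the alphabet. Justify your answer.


Shift each letter by 16: k -> a, i -> y, t -> j, e -> u. Result: 'ayju'.

ayju


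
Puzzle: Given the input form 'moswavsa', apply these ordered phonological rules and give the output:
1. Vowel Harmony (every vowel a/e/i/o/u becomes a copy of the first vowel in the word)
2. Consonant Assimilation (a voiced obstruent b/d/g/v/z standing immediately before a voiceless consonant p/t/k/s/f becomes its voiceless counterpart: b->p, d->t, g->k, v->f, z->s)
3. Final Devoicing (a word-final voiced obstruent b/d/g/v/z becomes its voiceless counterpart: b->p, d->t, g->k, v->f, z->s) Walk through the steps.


Starting form: 'moswavsa'
Rule 1: Vowel Harmony: all vowels become 'o' (matching first vowel). 'moswavsa' -> 'moswovso'
Rule 2: Consonant Assimilation: voiced obstruent before voiceless consonant becomes voiceless ('vs' -> 'fs'). 'moswovso' -> 'moswofso'
Rule 3: Final Devoicing: the word ends in the vowel 'o', not a consonant. No change.
Final form: 'moswofso'

moswofso


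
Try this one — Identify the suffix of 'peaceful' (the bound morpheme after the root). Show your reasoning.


The word 'peaceful' = 'peace' (root) + '-ful' (suffix). The suffix is '-ful'.

ful


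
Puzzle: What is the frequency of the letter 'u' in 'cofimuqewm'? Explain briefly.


Letter 'u' in 'cofimuqewm': found at position(s) 6 = 1 occurrence(s).

1


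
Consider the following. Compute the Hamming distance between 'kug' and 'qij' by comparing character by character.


Alignment:
Position 1: 'k' vs 'q' = DIFFER
Position 2: 'u' vs 'i' = DIFFER
Position 3: 'g' vs 'j' = DIFFER
Total differences: 3

3


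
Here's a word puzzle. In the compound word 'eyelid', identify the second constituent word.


Split 'eyelid' into 'eye' + 'lid'. The second part is 'lid'.

lid


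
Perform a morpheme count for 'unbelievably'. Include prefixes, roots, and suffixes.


Decomposition: un- (prefix) + believe (root) + -able (suffix) + -ly (suffix) = 4 morpheme(s)

4 morphemes


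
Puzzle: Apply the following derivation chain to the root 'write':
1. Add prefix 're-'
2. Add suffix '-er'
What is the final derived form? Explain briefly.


Step 1: Add prefix 're-' to 'write' = 'rewrite'
Step 2: Add suffix '-er' to 'rewrite' = 'rewriter'

rewriter


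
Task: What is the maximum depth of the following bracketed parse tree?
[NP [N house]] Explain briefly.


Count bracket nesting levels:
'[' at pos 0: depth = 1
'[' at pos 4: depth = 2
Maximum depth reached: 2

2


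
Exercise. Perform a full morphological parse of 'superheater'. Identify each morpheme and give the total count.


Step 1: Identify prefix: 'super' (meaning: above)
Step 2: Identify root: 'heat'
Step 3: Identify suffix(es): 'er'
Decomposition: super- (prefix: above) + heat (root) + -er (suffix: one who)
Total morphemes: 3

3 morphemes (super- (prefix: above) + heat (root) + -er (suffix: one who))


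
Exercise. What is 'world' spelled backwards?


Reverse 'world' character by character: 'dlrow'.

dlrow


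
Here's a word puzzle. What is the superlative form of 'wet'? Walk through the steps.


Apply superlative formation (double final consonant, add -est): 'wet' -> 'wettest'.

wettest


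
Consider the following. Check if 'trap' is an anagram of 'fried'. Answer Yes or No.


Sorted letters of 'trap': 'aprt'
Sorted letters of 'fried': 'defir'
They do not match.

No


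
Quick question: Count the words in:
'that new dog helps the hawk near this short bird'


Split into words: that | new | dog | helps | the | hawk | near | this | short | bird = 10 words.

10


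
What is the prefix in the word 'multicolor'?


The word 'multicolor' = 'multi' (prefix) + 'color' (root). The prefix is 'multi'.

multi


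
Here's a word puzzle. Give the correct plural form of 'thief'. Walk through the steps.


Apply rule: Change -f to -ves. 'thief' becomes 'thieves'.

thieves


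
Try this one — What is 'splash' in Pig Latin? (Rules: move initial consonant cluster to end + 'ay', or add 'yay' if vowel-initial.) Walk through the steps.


'splash': move consonant cluster 'spl' to end and add 'ay': 'ashsplay'.

ashsplay


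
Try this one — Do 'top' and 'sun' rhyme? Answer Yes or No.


Rime (stressed vowel + following sounds) of 'top': -op = /ɒp/
Rime of 'sun': -un = /ʌn/
/ɒp/ and /ʌn/ are different ending sounds, so the words do not rhyme.

No


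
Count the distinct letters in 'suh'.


Unique letters in 'suh': {h, s, u} = 3 distinct letters.

3


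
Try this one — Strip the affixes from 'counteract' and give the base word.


Remove prefix 'counter' from 'counteract' to get root 'act'.

act


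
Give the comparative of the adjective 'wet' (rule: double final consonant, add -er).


Apply comparative formation (double final consonant, add -er): 'wet' -> 'wetter'.

wetter


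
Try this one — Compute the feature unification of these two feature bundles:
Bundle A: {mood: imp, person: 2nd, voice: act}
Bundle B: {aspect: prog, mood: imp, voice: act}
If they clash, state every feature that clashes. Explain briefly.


Compare features:
aspect: A=_ vs B=prog -> unified: prog
mood: A=imp vs B=imp -> unified: imp
person: A=2nd vs B=_ -> unified: 2nd
voice: A=act vs B=act -> unified: act
No clashes found.

Unified: {aspect: prog, mood: imp, person: 2nd, voice: act}


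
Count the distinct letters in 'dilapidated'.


Unique letters in 'dilapidated': {a, d, e, i, l, p, t} = 7 distinct letters.

7


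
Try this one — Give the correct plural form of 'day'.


Apply rule: Add -s. 'day' becomes 'days'.

days


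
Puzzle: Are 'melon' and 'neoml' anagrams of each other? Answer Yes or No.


Sorted letters of 'melon': 'elmno'
Sorted letters of 'neoml': 'elmno'
They match.

Yes


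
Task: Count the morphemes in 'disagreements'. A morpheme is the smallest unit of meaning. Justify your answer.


Decomposition: dis- (prefix) + agree (root) + -ment (suffix) + -s (plural) = 4 morpheme(s)

4 morphemes


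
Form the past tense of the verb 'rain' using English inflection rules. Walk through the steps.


Apply rule: Add -ed. 'rain' becomes 'rained'.

rained


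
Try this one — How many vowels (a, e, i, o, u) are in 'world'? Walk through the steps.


Vowels in 'world': o = 1 vowels.

1


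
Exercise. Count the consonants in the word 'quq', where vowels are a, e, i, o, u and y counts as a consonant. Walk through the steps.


Consonants in 'quq': q, q = 2 consonants.

2


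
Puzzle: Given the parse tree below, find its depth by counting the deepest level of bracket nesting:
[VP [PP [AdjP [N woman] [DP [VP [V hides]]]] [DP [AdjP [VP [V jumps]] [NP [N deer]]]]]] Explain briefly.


Count bracket nesting levels:
'[' at pos 0: depth = 1
'[' at pos 4: depth = 2
'[' at pos 8: depth = 3
'[' at pos 14: depth = 4
'[' at pos 24: depth = 4
'[' at pos 28: depth = 5
'[' at pos 32: depth = 6
'[' at pos 45: depth = 3
'[' at pos 49: depth = 4
'[' at pos 55: depth = 5
'[' at pos 59: depth = 6
'[' at pos 70: depth = 5
'[' at pos 74: depth = 6
Maximum depth reached: 6

6


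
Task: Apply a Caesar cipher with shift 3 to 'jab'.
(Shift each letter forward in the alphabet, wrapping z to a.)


Shift each letter by 3: j -> m, a -> d, b -> e. Result: 'mde'.

mde


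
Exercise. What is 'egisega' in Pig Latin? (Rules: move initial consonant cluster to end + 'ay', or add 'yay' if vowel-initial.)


'egisega' starts with a vowel, so add 'yay': 'egisegayay'.

egisegayay


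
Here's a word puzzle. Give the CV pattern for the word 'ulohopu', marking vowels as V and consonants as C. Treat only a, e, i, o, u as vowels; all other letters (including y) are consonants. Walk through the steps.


Letter mapping: u = V, l = C, o = V, h = C, o = V, p = C, u = V.

VCVCVCV


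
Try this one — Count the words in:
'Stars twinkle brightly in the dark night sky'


Split into words: Stars | twinkle | brightly | in | the | dark | night | sky = 8 words.

8


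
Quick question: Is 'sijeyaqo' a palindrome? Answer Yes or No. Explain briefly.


Forward: 'sijeyaqo'
Reversed: 'oqayejis'
They differ.

No


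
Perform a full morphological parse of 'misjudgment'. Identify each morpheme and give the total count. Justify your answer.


Step 1: Identify prefix: 'mis' (meaning: wrongly)
Step 2: Identify root: 'judge'
Step 3: Identify suffix(es): 'ment'
Decomposition: mis- (prefix: wrongly) + judge (root) + -ment (suffix: action/result)
Total morphemes: 3

3 morphemes (mis- (prefix: wrongly) + judge (root) + -ment (suffix: action/result))


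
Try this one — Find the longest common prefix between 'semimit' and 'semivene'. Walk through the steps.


Compare from the start: 4 characters match: 'semi'. Mismatch at position 5: 'm' vs 'v'.

semi


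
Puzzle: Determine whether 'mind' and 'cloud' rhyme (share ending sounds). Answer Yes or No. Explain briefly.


Rime (stressed vowel + following sounds) of 'mind': -ind = /aɪnd/
Rime of 'cloud': -oud = /aʊd/
/aɪnd/ and /aʊd/ are different ending sounds, so the words do not rhyme.

No


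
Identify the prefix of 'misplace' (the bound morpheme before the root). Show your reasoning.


The word 'misplace' = 'mis' (prefix) + 'place' (root). The prefix is 'mis'.

mis


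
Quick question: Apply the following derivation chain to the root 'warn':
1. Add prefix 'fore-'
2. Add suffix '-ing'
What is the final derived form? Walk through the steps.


Step 1: Add prefix 'fore-' to 'warn' = 'forewarn'
Step 2: Add suffix '-ing' to 'forewarn' = 'forewarning'

forewarning


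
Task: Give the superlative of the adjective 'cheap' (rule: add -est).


Apply superlative formation (add -est): 'cheap' -> 'cheapest'.

cheapest


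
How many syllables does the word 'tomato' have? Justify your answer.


Break 'tomato' into syllables: to-ma-to -> to | ma | to = 3 syllables

3 syllables


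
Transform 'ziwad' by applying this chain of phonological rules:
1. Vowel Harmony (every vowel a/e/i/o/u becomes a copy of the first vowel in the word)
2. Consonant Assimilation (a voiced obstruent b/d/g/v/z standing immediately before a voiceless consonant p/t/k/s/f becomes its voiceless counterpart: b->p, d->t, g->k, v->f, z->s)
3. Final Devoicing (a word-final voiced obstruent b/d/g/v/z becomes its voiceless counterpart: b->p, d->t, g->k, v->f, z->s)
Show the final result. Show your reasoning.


Starting form: 'ziwad'
Rule 1: Vowel Harmony: all vowels become 'i' (matching first vowel). 'ziwad' -> 'ziwid'
Rule 2: Consonant Assimilation: no voiced obstruent (b/d/g/v/z) stands immediately before a voiceless consonant (p/t/k/s/f). No change.
Rule 3: Final Devoicing: word-final voiced obstruent 'd' becomes voiceless 't'. 'ziwid' -> 'ziwit'
Final form: 'ziwit'

ziwit


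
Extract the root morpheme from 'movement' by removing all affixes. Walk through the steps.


Remove suffix '-ment' from 'movement' to get root 'move'.

move


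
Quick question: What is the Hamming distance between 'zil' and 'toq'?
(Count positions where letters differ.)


Alignment:
Position 1: 'z' vs 't' = DIFFER
Position 2: 'i' vs 'o' = DIFFER
Position 3: 'l' vs 'q' = DIFFER
Total differences: 3

3


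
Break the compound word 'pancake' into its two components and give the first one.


Split 'pancake' into 'pan' + 'cake'. The first part is 'pan'.

pan


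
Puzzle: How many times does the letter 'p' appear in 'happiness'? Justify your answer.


Letter 'p' in 'happiness': found at position(s) 3, 4 = 2 occurrence(s).

2


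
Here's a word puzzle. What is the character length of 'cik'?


Spell out 'cik' and number each letter: c(1), i(2), k(3). Total: 3 letters.

3


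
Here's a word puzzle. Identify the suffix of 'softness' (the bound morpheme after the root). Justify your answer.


The word 'softness' = 'soft' (root) + '-ness' (suffix). The suffix is '-ness'.

ness


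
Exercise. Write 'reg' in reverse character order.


Reverse 'reg' character by character: 'ger'.

ger


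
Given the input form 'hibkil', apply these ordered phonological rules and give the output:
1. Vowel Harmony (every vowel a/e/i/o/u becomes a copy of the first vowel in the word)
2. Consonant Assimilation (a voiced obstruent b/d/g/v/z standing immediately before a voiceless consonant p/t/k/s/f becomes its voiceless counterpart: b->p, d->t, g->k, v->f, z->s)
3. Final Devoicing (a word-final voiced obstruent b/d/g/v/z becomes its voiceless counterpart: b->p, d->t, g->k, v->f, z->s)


Starting form: 'hibkil'
Rule 1: Vowel Harmony: all vowels already match. No change.
Rule 2: Consonant Assimilation: voiced obstruent before voiceless consonant becomes voiceless ('bk' -> 'pk'). 'hibkil' -> 'hipkil'
Rule 3: Final Devoicing: final consonant 'l' is not one of the voiced obstruents b/d/g/v/z. No change.
Final form: 'hipkil'

hipkil


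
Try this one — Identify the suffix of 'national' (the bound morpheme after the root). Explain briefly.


The word 'national' = 'nation' (root) + '-al' (suffix). The suffix is '-al'.

al


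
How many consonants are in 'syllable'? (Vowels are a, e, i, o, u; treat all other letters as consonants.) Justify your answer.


Consonants in 'syllable': s, y, l, l, b, l = 6 consonants.

6


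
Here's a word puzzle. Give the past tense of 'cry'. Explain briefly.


Apply rule: Change -y to -ied. 'cry' becomes 'cried'.

cried


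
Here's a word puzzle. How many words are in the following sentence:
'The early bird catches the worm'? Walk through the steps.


Split into words: The | early | bird | catches | the | worm = 6 words.

6


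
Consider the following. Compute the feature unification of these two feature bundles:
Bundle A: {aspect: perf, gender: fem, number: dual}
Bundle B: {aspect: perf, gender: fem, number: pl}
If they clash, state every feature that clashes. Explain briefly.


Compare features:
aspect: A=perf vs B=perf -> unified: perf
gender: A=fem vs B=fem -> unified: fem
number: A=dual vs B=pl -> CLASH
Clash detected on feature 'number' (dual vs pl); unification fails.

CLASH on 'number' (dual vs pl)


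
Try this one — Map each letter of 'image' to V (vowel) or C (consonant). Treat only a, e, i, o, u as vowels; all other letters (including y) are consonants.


Letter mapping: i = V, m = C, a = V, g = C, e = V.

VCVCV


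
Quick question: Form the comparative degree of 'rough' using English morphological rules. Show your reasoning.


Apply comparative formation (add -er): 'rough' -> 'rougher'.

rougher


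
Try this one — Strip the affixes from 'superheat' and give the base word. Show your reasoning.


Remove prefix 'super' from 'superheat' to get root 'heat'.

heat


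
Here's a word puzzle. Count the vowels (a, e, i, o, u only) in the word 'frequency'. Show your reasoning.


Vowels in 'frequency': e, u, e = 3 vowels.

3


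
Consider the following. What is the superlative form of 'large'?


Apply superlative formation (ends in e: add -st): 'large' -> 'largest'.

largest


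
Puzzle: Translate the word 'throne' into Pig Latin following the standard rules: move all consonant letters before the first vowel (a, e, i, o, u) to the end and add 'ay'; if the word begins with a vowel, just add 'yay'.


'throne': move consonant cluster 'thr' to end and add 'ay': 'onethray'.

onethray


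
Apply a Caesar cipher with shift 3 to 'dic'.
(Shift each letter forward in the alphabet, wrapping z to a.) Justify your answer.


Shift each letter by 3: d -> g, i -> l, c -> f. Result: 'glf'.

glf


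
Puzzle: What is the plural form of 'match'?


Apply rule: Add -es (sibilant/fricative ending). 'match' becomes 'matches'.

matches


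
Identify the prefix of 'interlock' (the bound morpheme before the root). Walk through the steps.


The word 'interlock' = 'inter' (prefix) + 'lock' (root). The prefix is 'inter'.

inter


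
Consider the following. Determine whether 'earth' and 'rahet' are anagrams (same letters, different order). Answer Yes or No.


Sorted letters of 'earth': 'aehrt'
Sorted letters of 'rahet': 'aehrt'
They match.

Yes


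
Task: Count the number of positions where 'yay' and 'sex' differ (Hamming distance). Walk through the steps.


Alignment:
Position 1: 'y' vs 's' = DIFFER
Position 2: 'a' vs 'e' = DIFFER
Position 3: 'y' vs 'x' = DIFFER
Total differences: 3

3


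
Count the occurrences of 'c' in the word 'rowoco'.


Letter 'c' in 'rowoco': found at position(s) 5 = 1 occurrence(s).

1


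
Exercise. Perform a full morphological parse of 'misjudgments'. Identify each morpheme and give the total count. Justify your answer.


Step 1: Identify prefix: 'mis' (meaning: wrongly)
Step 2: Identify root: 'judge'
Step 3: Identify suffix(es): 'ment, s'
Decomposition: mis- (prefix: wrongly) + judge (root) + -ment (suffix: action/result) + -s (plural)
Total morphemes: 4

4 morphemes (mis- (prefix: wrongly) + judge (root) + -ment (suffix: action/result) + -s (plural))


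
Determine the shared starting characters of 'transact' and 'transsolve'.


Compare from the start: 5 characters match: 'trans'. Mismatch at position 6: 'a' vs 's'.

trans


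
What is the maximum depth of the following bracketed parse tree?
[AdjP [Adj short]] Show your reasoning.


Count bracket nesting levels:
'[' at pos 0: depth = 1
'[' at pos 6: depth = 2
Maximum depth reached: 2

2


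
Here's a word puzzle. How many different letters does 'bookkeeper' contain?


Unique letters in 'bookkeeper': {b, e, k, o, p, r} = 6 distinct letters.

6


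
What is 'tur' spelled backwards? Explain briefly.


Reverse 'tur' character by character: 'rut'.

rut


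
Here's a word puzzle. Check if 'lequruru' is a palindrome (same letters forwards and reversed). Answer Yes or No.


Forward: 'lequruru'
Reversed: 'ururuqel'
They differ.

No


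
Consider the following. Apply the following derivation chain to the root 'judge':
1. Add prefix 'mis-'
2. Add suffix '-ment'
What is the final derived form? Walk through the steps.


Step 1: Add prefix 'mis-' to 'judge' = 'misjudge'
Step 2: Add suffix '-ment' to 'misjudge' = 'misjudgment'

misjudgment


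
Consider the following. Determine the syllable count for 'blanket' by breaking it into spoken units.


Break 'blanket' into syllables: blan-ket -> blan | ket = 2 syllables

2 syllables


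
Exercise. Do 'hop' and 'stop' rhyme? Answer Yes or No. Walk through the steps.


Rime (stressed vowel + following sounds) of 'hop': -op = /ɒp/
Rime of 'stop': -op = /ɒp/
/ɒp/ and /ɒp/ are the same ending sound, so the words rhyme.

Yes


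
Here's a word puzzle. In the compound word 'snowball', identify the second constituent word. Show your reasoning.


Split 'snowball' into 'snow' + 'ball'. The second part is 'ball'.

ball


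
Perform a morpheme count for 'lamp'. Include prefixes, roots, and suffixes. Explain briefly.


Decomposition: lamp (free morpheme) = 1 morpheme(s)

1 morphemes


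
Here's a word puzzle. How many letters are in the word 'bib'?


Spell out 'bib' and number each letter: b(1), i(2), b(3). Total: 3 letters.

3


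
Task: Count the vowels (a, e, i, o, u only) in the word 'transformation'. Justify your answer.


Vowels in 'transformation': a, o, a, i, o = 5 vowels.

5


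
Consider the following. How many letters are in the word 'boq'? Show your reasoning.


Spell out 'boq' and number each letter: b(1), o(2), q(3). Total: 3 letters.

3


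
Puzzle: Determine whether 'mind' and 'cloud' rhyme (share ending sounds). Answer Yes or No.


Rime (stressed vowel + following sounds) of 'mind': -ind = /aɪnd/
Rime of 'cloud': -oud = /aʊd/
/aɪnd/ and /aʊd/ are different ending sounds, so the words do not rhyme.

No


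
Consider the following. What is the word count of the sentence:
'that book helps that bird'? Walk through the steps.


Split into words: that | book | helps | that | bird = 5 words.

5


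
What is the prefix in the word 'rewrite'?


The word 'rewrite' = 're' (prefix) + 'write' (root). The prefix is 're'.

re


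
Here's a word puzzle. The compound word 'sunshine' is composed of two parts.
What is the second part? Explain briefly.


Split 'sunshine' into 'sun' + 'shine'. The second part is 'shine'.

shine


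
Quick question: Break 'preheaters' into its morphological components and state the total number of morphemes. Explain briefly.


Step 1: Identify prefix: 'pre' (meaning: before)
Step 2: Identify root: 'heat'
Step 3: Identify suffix(es): 'er, s'
Decomposition: pre- (prefix: before) + heat (root) + -er (suffix: one who) + -s (plural)
Total morphemes: 4

4 morphemes (pre- (prefix: before) + heat (root) + -er (suffix: one who) + -s (plural))


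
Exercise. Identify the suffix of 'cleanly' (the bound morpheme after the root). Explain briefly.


The word 'cleanly' = 'clean' (root) + '-ly' (suffix). The suffix is '-ly'.

ly


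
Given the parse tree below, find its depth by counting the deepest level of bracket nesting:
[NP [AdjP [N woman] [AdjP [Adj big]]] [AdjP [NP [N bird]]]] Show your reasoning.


Count bracket nesting levels:
'[' at pos 0: depth = 1
'[' at pos 4: depth = 2
'[' at pos 10: depth = 3
'[' at pos 20: depth = 3
'[' at pos 26: depth = 4
'[' at pos 38: depth = 2
'[' at pos 44: depth = 3
'[' at pos 48: depth = 4
Maximum depth reached: 4

4
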